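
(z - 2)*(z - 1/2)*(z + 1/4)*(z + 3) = z^4 + 3*z^3/4 - 51*z^2/8 + 11*z/8 + 3/4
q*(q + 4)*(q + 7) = q^3 + 11*q^2 + 28*q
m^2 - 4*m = m*(m - 4)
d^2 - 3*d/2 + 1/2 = (d - 1)*(d - 1/2)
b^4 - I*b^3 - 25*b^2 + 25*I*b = b*(b - 5)*(b + 5)*(b - I)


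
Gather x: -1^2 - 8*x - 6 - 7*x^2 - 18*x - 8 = -7*x^2 - 26*x - 15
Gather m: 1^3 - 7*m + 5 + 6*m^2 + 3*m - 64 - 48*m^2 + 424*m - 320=-42*m^2 + 420*m - 378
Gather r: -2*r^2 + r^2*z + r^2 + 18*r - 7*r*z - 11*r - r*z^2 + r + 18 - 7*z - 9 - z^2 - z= r^2*(z - 1) + r*(-z^2 - 7*z + 8) - z^2 - 8*z + 9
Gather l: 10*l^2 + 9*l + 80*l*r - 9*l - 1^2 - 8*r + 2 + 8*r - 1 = 10*l^2 + 80*l*r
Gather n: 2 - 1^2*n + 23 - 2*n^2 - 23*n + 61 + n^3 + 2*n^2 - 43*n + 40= n^3 - 67*n + 126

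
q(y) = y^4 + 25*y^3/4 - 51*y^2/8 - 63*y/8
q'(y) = 4*y^3 + 75*y^2/4 - 51*y/4 - 63/8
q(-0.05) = 0.38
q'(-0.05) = -7.19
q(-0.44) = 1.74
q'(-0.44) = 1.02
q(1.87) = 16.08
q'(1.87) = 60.01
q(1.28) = -4.73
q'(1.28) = 14.91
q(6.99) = 4155.36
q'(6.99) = 2185.26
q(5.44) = 1650.46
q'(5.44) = 1121.60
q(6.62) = 3402.30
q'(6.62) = 1889.90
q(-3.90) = -205.65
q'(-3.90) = 89.76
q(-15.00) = 28215.00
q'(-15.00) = -9097.88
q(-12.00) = 9112.50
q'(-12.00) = -4066.88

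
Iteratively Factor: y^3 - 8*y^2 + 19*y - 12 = (y - 4)*(y^2 - 4*y + 3) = (y - 4)*(y - 1)*(y - 3)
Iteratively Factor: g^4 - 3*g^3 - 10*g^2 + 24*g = (g + 3)*(g^3 - 6*g^2 + 8*g) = (g - 2)*(g + 3)*(g^2 - 4*g) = (g - 4)*(g - 2)*(g + 3)*(g)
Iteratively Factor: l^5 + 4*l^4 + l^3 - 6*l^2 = (l)*(l^4 + 4*l^3 + l^2 - 6*l) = l^2*(l^3 + 4*l^2 + l - 6) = l^2*(l + 3)*(l^2 + l - 2) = l^2*(l + 2)*(l + 3)*(l - 1)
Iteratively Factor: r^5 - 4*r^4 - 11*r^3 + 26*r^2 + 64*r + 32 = (r + 1)*(r^4 - 5*r^3 - 6*r^2 + 32*r + 32) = (r + 1)*(r + 2)*(r^3 - 7*r^2 + 8*r + 16) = (r + 1)^2*(r + 2)*(r^2 - 8*r + 16) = (r - 4)*(r + 1)^2*(r + 2)*(r - 4)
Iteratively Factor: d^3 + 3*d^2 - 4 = (d - 1)*(d^2 + 4*d + 4) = (d - 1)*(d + 2)*(d + 2)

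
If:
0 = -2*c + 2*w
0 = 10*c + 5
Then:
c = -1/2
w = -1/2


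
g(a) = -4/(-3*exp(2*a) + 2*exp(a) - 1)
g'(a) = -4*(6*exp(2*a) - 2*exp(a))/(-3*exp(2*a) + 2*exp(a) - 1)^2 = (8 - 24*exp(a))*exp(a)/(3*exp(2*a) - 2*exp(a) + 1)^2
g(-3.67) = 4.21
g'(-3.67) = 0.21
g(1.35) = 0.11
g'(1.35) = -0.23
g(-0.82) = 5.71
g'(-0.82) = -2.30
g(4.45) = 0.00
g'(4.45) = -0.00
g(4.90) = 0.00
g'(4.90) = -0.00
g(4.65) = 0.00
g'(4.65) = -0.00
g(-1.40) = 5.80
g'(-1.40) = 1.08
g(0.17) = 1.41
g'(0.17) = -3.00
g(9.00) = 0.00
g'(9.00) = 0.00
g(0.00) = 2.00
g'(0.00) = -4.00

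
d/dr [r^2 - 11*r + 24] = 2*r - 11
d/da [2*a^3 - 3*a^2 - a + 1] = 6*a^2 - 6*a - 1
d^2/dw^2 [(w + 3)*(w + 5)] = 2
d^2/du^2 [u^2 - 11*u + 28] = 2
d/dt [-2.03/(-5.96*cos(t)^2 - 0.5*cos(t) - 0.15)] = (24.1976*cos(t) + 1.015)*sin(t)/(5.96*cos(t)^2 + 0.5*cos(t) + 0.15)^2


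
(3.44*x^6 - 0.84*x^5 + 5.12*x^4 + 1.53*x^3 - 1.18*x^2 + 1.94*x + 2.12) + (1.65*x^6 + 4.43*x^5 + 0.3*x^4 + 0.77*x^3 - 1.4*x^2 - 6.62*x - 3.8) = 5.09*x^6 + 3.59*x^5 + 5.42*x^4 + 2.3*x^3 - 2.58*x^2 - 4.68*x - 1.68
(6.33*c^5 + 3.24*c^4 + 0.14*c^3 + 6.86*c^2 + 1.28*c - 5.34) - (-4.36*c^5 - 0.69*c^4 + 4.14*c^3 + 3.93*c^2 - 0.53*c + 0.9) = 10.69*c^5 + 3.93*c^4 - 4.0*c^3 + 2.93*c^2 + 1.81*c - 6.24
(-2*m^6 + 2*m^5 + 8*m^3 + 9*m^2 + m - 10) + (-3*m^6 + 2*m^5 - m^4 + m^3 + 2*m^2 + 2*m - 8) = -5*m^6 + 4*m^5 - m^4 + 9*m^3 + 11*m^2 + 3*m - 18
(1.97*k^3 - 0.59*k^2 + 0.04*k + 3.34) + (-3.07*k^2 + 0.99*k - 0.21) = 1.97*k^3 - 3.66*k^2 + 1.03*k + 3.13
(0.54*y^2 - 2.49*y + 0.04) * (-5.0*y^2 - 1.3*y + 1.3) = -2.7*y^4 + 11.748*y^3 + 3.739*y^2 - 3.289*y + 0.052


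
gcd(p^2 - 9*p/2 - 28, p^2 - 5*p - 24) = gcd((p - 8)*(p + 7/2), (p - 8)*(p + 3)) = p - 8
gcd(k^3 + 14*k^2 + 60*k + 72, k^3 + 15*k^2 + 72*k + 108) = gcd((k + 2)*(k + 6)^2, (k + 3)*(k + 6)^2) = k^2 + 12*k + 36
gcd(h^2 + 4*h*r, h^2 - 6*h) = h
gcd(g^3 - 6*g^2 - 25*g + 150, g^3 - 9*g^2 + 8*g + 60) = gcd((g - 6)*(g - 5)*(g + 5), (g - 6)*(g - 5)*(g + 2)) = g^2 - 11*g + 30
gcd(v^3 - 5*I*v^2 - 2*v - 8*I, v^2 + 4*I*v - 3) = v + I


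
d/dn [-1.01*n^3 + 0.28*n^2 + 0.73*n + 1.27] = -3.03*n^2 + 0.56*n + 0.73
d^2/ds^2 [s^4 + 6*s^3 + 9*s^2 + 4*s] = 12*s^2 + 36*s + 18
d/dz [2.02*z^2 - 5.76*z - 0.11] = 4.04*z - 5.76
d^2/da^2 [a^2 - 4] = 2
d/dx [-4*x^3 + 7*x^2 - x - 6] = -12*x^2 + 14*x - 1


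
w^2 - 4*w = w*(w - 4)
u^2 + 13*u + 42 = (u + 6)*(u + 7)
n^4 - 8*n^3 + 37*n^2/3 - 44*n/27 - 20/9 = (n - 6)*(n - 5/3)*(n - 2/3)*(n + 1/3)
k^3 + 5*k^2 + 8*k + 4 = (k + 1)*(k + 2)^2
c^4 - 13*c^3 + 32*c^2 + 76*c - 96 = (c - 8)*(c - 6)*(c - 1)*(c + 2)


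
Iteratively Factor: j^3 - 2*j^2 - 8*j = (j + 2)*(j^2 - 4*j) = (j - 4)*(j + 2)*(j)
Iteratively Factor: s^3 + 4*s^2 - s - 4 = (s + 1)*(s^2 + 3*s - 4) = (s - 1)*(s + 1)*(s + 4)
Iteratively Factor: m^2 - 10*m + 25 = (m - 5)*(m - 5)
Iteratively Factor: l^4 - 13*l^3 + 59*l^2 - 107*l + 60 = (l - 3)*(l^3 - 10*l^2 + 29*l - 20) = (l - 5)*(l - 3)*(l^2 - 5*l + 4) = (l - 5)*(l - 3)*(l - 1)*(l - 4)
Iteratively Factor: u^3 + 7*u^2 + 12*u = (u)*(u^2 + 7*u + 12) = u*(u + 3)*(u + 4)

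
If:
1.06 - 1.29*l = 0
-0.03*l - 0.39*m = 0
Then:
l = 0.82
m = -0.06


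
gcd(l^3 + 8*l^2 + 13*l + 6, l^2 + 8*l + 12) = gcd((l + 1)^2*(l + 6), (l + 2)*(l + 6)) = l + 6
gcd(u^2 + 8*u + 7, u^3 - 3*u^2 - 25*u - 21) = u + 1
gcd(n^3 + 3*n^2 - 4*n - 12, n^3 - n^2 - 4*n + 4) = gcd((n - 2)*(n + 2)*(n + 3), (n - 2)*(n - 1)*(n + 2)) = n^2 - 4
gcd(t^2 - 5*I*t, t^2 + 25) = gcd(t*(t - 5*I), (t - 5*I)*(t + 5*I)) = t - 5*I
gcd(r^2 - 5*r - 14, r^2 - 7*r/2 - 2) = 1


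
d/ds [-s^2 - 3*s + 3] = -2*s - 3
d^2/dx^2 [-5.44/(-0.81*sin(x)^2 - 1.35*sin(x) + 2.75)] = (-14.276736*sin(x)^4 - 17.84592*sin(x)^3 - 36.969696*sin(x)^2 + 15.49584*sin(x) + 44.064)/(0.81*sin(x)^2 + 1.35*sin(x) - 2.75)^3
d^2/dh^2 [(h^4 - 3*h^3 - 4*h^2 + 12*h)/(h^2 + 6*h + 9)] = 2*(h^4 + 12*h^3 + 54*h^2 - 45*h - 108)/(h^4 + 12*h^3 + 54*h^2 + 108*h + 81)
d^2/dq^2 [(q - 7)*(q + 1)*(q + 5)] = 6*q - 2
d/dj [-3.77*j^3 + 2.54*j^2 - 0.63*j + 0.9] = -11.31*j^2 + 5.08*j - 0.63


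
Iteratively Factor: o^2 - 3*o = (o)*(o - 3)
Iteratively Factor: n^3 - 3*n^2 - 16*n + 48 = (n - 3)*(n^2 - 16) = (n - 3)*(n + 4)*(n - 4)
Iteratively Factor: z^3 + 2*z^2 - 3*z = (z)*(z^2 + 2*z - 3) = z*(z + 3)*(z - 1)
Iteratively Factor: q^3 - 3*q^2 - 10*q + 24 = (q - 4)*(q^2 + q - 6) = (q - 4)*(q + 3)*(q - 2)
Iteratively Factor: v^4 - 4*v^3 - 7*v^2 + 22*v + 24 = (v - 3)*(v^3 - v^2 - 10*v - 8) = (v - 4)*(v - 3)*(v^2 + 3*v + 2) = (v - 4)*(v - 3)*(v + 2)*(v + 1)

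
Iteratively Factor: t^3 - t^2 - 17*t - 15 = (t + 3)*(t^2 - 4*t - 5) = (t + 1)*(t + 3)*(t - 5)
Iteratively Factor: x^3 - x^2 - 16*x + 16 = (x + 4)*(x^2 - 5*x + 4) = (x - 4)*(x + 4)*(x - 1)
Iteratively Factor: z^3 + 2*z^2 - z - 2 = (z - 1)*(z^2 + 3*z + 2) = (z - 1)*(z + 2)*(z + 1)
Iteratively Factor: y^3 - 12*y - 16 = (y - 4)*(y^2 + 4*y + 4) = (y - 4)*(y + 2)*(y + 2)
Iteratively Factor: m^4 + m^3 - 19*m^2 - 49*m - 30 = (m + 3)*(m^3 - 2*m^2 - 13*m - 10) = (m - 5)*(m + 3)*(m^2 + 3*m + 2) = (m - 5)*(m + 1)*(m + 3)*(m + 2)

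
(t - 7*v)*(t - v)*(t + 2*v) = t^3 - 6*t^2*v - 9*t*v^2 + 14*v^3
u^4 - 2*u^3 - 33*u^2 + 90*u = u*(u - 5)*(u - 3)*(u + 6)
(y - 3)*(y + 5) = y^2 + 2*y - 15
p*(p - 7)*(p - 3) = p^3 - 10*p^2 + 21*p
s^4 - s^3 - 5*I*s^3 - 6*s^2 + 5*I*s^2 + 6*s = s*(s - 1)*(s - 3*I)*(s - 2*I)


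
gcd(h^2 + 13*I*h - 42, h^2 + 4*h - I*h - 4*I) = 1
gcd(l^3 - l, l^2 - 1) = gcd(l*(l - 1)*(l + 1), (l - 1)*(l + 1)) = l^2 - 1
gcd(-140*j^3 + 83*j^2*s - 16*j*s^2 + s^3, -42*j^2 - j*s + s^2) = -7*j + s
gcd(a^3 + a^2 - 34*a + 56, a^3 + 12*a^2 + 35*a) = a + 7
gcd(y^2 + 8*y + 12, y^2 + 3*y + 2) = y + 2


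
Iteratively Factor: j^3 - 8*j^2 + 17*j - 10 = (j - 1)*(j^2 - 7*j + 10) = (j - 5)*(j - 1)*(j - 2)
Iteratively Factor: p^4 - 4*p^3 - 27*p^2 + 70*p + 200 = (p + 4)*(p^3 - 8*p^2 + 5*p + 50) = (p + 2)*(p + 4)*(p^2 - 10*p + 25) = (p - 5)*(p + 2)*(p + 4)*(p - 5)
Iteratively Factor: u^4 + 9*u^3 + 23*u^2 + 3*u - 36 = (u - 1)*(u^3 + 10*u^2 + 33*u + 36) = (u - 1)*(u + 4)*(u^2 + 6*u + 9) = (u - 1)*(u + 3)*(u + 4)*(u + 3)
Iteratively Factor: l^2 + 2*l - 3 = (l - 1)*(l + 3)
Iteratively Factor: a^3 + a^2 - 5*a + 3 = (a - 1)*(a^2 + 2*a - 3) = (a - 1)^2*(a + 3)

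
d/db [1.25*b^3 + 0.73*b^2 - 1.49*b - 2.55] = 3.75*b^2 + 1.46*b - 1.49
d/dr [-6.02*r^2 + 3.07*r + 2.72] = 3.07 - 12.04*r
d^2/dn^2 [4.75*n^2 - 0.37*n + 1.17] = 9.50000000000000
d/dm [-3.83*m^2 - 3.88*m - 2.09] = -7.66*m - 3.88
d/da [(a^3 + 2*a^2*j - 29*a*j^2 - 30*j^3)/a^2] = (a^3 + 29*a*j^2 + 60*j^3)/a^3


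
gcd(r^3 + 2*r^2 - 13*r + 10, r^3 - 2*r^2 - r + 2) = r^2 - 3*r + 2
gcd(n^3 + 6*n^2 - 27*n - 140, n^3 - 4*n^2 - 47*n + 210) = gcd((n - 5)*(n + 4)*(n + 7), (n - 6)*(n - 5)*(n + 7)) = n^2 + 2*n - 35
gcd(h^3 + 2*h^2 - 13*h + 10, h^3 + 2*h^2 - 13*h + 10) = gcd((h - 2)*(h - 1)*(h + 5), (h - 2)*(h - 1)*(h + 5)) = h^3 + 2*h^2 - 13*h + 10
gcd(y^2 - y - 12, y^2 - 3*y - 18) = y + 3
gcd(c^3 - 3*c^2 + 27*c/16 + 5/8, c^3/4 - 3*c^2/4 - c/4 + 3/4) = 1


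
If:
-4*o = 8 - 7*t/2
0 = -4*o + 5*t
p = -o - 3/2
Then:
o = -20/3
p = 31/6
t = -16/3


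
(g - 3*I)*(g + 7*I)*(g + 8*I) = g^3 + 12*I*g^2 - 11*g + 168*I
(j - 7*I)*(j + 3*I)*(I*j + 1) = I*j^3 + 5*j^2 + 17*I*j + 21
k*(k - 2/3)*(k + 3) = k^3 + 7*k^2/3 - 2*k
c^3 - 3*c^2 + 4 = (c - 2)^2*(c + 1)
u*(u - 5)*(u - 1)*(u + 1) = u^4 - 5*u^3 - u^2 + 5*u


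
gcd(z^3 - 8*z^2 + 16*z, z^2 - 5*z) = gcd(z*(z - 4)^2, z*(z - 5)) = z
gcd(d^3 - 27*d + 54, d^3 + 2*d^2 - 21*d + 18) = d^2 + 3*d - 18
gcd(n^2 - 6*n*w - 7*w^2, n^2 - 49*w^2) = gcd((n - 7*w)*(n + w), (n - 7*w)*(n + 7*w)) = -n + 7*w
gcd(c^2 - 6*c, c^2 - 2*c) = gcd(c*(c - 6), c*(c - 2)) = c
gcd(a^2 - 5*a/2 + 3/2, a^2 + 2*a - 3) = a - 1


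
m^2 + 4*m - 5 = (m - 1)*(m + 5)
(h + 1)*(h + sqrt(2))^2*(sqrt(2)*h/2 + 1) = sqrt(2)*h^4/2 + sqrt(2)*h^3/2 + 3*h^3 + 3*h^2 + 3*sqrt(2)*h^2 + 2*h + 3*sqrt(2)*h + 2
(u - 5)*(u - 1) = u^2 - 6*u + 5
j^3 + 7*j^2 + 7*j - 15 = (j - 1)*(j + 3)*(j + 5)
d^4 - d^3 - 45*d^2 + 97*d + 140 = (d - 5)*(d - 4)*(d + 1)*(d + 7)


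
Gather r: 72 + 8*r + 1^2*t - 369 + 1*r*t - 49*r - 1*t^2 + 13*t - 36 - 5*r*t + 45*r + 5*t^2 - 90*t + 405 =r*(4 - 4*t) + 4*t^2 - 76*t + 72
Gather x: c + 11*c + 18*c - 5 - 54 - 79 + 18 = 30*c - 120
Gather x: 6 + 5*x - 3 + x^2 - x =x^2 + 4*x + 3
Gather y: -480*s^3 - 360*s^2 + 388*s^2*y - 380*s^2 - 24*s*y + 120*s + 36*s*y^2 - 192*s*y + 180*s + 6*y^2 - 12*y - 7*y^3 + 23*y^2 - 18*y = -480*s^3 - 740*s^2 + 300*s - 7*y^3 + y^2*(36*s + 29) + y*(388*s^2 - 216*s - 30)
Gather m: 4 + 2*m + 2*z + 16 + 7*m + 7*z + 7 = 9*m + 9*z + 27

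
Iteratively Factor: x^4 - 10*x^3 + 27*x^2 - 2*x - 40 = (x - 4)*(x^3 - 6*x^2 + 3*x + 10) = (x - 4)*(x - 2)*(x^2 - 4*x - 5) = (x - 5)*(x - 4)*(x - 2)*(x + 1)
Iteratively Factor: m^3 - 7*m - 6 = (m + 1)*(m^2 - m - 6) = (m + 1)*(m + 2)*(m - 3)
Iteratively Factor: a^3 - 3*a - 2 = (a + 1)*(a^2 - a - 2) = (a - 2)*(a + 1)*(a + 1)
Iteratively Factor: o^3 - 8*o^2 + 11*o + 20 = (o + 1)*(o^2 - 9*o + 20) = (o - 5)*(o + 1)*(o - 4)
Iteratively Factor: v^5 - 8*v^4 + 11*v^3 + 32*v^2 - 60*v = (v - 5)*(v^4 - 3*v^3 - 4*v^2 + 12*v) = v*(v - 5)*(v^3 - 3*v^2 - 4*v + 12) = v*(v - 5)*(v - 2)*(v^2 - v - 6) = v*(v - 5)*(v - 2)*(v + 2)*(v - 3)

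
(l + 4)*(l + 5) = l^2 + 9*l + 20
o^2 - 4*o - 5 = (o - 5)*(o + 1)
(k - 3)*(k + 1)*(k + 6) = k^3 + 4*k^2 - 15*k - 18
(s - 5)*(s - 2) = s^2 - 7*s + 10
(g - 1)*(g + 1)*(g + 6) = g^3 + 6*g^2 - g - 6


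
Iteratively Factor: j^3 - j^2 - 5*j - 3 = (j - 3)*(j^2 + 2*j + 1) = (j - 3)*(j + 1)*(j + 1)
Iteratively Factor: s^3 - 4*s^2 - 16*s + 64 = (s + 4)*(s^2 - 8*s + 16) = (s - 4)*(s + 4)*(s - 4)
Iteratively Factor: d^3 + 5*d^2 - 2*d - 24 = (d + 3)*(d^2 + 2*d - 8) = (d + 3)*(d + 4)*(d - 2)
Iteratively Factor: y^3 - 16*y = (y)*(y^2 - 16) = y*(y - 4)*(y + 4)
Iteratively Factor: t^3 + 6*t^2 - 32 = (t - 2)*(t^2 + 8*t + 16) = (t - 2)*(t + 4)*(t + 4)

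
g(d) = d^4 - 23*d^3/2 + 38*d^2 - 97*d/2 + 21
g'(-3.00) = -695.00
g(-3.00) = 900.00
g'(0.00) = -48.50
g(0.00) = 21.00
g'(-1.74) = -306.26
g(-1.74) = 290.19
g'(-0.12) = -58.12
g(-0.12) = 27.39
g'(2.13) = -4.49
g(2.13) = -0.45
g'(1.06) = -1.94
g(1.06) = -0.15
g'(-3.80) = -1054.97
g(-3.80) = 1593.56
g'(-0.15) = -60.69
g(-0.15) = 29.17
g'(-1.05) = -170.97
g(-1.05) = 128.35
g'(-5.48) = -2159.30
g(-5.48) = 4222.28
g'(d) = 4*d^3 - 69*d^2/2 + 76*d - 97/2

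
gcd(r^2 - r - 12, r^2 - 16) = r - 4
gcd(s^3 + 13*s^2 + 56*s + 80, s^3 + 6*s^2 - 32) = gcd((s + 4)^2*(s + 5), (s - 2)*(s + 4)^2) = s^2 + 8*s + 16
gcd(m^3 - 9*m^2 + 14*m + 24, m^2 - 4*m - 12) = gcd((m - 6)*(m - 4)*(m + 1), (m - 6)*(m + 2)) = m - 6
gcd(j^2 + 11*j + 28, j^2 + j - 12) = j + 4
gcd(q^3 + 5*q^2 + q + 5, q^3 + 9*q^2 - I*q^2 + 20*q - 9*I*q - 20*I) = q^2 + q*(5 - I) - 5*I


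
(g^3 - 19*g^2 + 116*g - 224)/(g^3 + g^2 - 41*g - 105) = (g^2 - 12*g + 32)/(g^2 + 8*g + 15)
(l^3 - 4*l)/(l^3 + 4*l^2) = (l^2 - 4)/(l*(l + 4))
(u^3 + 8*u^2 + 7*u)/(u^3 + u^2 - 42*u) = (u + 1)/(u - 6)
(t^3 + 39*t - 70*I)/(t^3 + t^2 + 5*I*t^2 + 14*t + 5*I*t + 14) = (t - 5*I)/(t + 1)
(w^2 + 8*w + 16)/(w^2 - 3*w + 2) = (w^2 + 8*w + 16)/(w^2 - 3*w + 2)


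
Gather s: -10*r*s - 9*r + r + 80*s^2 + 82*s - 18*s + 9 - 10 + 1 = -8*r + 80*s^2 + s*(64 - 10*r)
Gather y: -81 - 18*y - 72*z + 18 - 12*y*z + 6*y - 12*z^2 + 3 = y*(-12*z - 12) - 12*z^2 - 72*z - 60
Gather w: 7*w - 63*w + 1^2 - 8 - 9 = -56*w - 16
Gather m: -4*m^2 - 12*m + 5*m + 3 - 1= -4*m^2 - 7*m + 2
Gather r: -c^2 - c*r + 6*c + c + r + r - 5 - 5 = -c^2 + 7*c + r*(2 - c) - 10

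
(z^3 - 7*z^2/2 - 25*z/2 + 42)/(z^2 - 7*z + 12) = z + 7/2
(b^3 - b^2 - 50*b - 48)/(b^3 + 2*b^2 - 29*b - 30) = (b - 8)/(b - 5)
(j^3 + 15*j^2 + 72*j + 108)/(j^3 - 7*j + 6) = (j^2 + 12*j + 36)/(j^2 - 3*j + 2)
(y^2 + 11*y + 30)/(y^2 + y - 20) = (y + 6)/(y - 4)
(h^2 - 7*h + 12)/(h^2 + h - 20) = (h - 3)/(h + 5)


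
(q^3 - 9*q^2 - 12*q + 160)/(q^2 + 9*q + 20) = (q^2 - 13*q + 40)/(q + 5)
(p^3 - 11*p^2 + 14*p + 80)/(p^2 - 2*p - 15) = (p^2 - 6*p - 16)/(p + 3)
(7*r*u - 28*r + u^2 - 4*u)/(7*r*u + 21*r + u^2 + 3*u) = (u - 4)/(u + 3)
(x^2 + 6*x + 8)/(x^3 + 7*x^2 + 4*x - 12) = (x + 4)/(x^2 + 5*x - 6)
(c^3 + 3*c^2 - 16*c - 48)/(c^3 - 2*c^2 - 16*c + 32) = (c + 3)/(c - 2)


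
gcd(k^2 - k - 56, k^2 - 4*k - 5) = 1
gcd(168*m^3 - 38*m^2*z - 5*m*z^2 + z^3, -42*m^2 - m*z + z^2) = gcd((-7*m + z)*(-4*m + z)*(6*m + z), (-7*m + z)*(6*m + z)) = -42*m^2 - m*z + z^2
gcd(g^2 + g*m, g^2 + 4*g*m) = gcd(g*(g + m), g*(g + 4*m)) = g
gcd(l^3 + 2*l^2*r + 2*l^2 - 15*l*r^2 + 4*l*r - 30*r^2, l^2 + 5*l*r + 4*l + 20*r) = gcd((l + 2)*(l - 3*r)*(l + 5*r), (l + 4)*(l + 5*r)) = l + 5*r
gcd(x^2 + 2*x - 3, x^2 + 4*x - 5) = x - 1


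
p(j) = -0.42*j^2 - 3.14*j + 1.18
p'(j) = -0.84*j - 3.14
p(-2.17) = 6.02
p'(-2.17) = -1.32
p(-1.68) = 5.27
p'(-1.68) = -1.73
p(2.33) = -8.42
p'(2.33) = -5.10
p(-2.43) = 6.33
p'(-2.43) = -1.10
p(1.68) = -5.28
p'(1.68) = -4.55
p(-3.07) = 6.86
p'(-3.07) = -0.56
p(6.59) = -37.75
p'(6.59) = -8.68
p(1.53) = -4.61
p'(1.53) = -4.43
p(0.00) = 1.18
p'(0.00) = -3.14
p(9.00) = -61.10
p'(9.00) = -10.70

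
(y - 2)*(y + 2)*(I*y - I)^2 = -y^4 + 2*y^3 + 3*y^2 - 8*y + 4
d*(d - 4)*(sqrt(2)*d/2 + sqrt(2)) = sqrt(2)*d^3/2 - sqrt(2)*d^2 - 4*sqrt(2)*d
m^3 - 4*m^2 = m^2*(m - 4)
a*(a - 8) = a^2 - 8*a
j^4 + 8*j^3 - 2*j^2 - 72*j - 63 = (j - 3)*(j + 1)*(j + 3)*(j + 7)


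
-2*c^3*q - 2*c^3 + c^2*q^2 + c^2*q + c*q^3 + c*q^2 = (-c + q)*(2*c + q)*(c*q + c)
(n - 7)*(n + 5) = n^2 - 2*n - 35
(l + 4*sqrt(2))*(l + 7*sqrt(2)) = l^2 + 11*sqrt(2)*l + 56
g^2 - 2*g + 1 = (g - 1)^2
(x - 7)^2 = x^2 - 14*x + 49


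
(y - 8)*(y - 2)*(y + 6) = y^3 - 4*y^2 - 44*y + 96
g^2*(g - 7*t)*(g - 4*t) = g^4 - 11*g^3*t + 28*g^2*t^2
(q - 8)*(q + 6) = q^2 - 2*q - 48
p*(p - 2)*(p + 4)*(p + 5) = p^4 + 7*p^3 + 2*p^2 - 40*p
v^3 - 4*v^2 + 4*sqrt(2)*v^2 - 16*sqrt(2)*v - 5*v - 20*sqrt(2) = (v - 5)*(v + 1)*(v + 4*sqrt(2))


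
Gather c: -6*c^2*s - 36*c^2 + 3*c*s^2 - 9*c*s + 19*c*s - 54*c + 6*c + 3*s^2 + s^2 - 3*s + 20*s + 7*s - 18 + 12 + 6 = c^2*(-6*s - 36) + c*(3*s^2 + 10*s - 48) + 4*s^2 + 24*s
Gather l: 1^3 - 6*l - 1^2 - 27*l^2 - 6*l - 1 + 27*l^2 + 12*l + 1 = 0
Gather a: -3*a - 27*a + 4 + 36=40 - 30*a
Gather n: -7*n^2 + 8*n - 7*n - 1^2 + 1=-7*n^2 + n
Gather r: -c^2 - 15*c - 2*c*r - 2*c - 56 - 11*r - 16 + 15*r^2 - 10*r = -c^2 - 17*c + 15*r^2 + r*(-2*c - 21) - 72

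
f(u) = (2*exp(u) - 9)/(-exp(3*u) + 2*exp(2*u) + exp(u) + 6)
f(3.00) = 0.00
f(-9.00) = -1.50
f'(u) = (2*exp(u) - 9)*(3*exp(3*u) - 4*exp(2*u) - exp(u))/(-exp(3*u) + 2*exp(2*u) + exp(u) + 6)^2 + 2*exp(u)/(-exp(3*u) + 2*exp(2*u) + exp(u) + 6)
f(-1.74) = -1.39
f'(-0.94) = 0.27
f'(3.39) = 0.00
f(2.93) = -0.00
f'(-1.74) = 0.12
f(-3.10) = -1.47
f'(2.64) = 0.01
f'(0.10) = 0.47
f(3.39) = -0.00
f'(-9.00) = 0.00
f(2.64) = -0.01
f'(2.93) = 0.01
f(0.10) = -0.83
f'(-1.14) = 0.22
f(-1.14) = -1.29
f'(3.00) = 0.01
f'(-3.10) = 0.03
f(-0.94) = -1.24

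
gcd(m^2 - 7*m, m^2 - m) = m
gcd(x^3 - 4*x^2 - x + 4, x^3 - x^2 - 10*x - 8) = x^2 - 3*x - 4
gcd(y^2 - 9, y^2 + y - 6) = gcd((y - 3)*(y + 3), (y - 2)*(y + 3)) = y + 3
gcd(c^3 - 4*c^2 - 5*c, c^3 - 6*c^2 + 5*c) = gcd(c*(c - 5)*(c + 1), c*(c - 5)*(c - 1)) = c^2 - 5*c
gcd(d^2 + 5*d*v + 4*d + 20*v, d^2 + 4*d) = d + 4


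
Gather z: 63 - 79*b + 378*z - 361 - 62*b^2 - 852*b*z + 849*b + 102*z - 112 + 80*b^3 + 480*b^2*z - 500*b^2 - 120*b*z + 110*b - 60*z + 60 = 80*b^3 - 562*b^2 + 880*b + z*(480*b^2 - 972*b + 420) - 350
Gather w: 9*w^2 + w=9*w^2 + w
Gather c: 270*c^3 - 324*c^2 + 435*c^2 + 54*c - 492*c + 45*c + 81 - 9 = 270*c^3 + 111*c^2 - 393*c + 72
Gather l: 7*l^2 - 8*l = 7*l^2 - 8*l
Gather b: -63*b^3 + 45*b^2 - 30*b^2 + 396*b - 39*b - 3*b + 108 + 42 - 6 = -63*b^3 + 15*b^2 + 354*b + 144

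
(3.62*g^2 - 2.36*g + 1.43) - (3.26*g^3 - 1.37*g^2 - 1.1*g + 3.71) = -3.26*g^3 + 4.99*g^2 - 1.26*g - 2.28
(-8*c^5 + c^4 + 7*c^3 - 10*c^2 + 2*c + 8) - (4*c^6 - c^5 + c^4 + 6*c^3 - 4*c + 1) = -4*c^6 - 7*c^5 + c^3 - 10*c^2 + 6*c + 7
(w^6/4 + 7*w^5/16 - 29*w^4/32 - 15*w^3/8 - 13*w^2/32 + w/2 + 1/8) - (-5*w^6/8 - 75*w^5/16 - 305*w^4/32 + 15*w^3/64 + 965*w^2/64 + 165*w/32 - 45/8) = 7*w^6/8 + 41*w^5/8 + 69*w^4/8 - 135*w^3/64 - 991*w^2/64 - 149*w/32 + 23/4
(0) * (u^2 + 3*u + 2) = 0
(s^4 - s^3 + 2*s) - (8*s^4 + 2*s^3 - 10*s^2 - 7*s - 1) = -7*s^4 - 3*s^3 + 10*s^2 + 9*s + 1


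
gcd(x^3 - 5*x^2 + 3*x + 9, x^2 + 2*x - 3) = 1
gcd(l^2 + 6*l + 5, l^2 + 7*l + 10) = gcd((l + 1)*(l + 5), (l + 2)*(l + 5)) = l + 5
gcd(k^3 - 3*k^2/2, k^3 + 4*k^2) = k^2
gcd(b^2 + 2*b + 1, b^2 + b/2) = 1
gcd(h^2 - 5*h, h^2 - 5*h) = h^2 - 5*h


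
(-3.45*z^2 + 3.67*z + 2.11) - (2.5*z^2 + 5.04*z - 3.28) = -5.95*z^2 - 1.37*z + 5.39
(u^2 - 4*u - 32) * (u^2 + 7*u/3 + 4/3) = u^4 - 5*u^3/3 - 40*u^2 - 80*u - 128/3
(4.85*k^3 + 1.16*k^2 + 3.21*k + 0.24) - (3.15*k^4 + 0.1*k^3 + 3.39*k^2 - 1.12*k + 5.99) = -3.15*k^4 + 4.75*k^3 - 2.23*k^2 + 4.33*k - 5.75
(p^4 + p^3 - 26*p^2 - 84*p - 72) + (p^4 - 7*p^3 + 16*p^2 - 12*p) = 2*p^4 - 6*p^3 - 10*p^2 - 96*p - 72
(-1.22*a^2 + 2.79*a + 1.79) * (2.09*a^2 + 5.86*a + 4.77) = -2.5498*a^4 - 1.3181*a^3 + 14.2711*a^2 + 23.7977*a + 8.5383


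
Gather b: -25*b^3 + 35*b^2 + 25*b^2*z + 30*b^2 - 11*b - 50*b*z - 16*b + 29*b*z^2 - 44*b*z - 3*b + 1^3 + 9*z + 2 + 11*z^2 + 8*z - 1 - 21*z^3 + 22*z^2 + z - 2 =-25*b^3 + b^2*(25*z + 65) + b*(29*z^2 - 94*z - 30) - 21*z^3 + 33*z^2 + 18*z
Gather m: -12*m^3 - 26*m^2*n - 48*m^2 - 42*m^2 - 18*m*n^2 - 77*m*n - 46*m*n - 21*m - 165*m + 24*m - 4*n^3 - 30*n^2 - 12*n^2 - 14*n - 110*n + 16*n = -12*m^3 + m^2*(-26*n - 90) + m*(-18*n^2 - 123*n - 162) - 4*n^3 - 42*n^2 - 108*n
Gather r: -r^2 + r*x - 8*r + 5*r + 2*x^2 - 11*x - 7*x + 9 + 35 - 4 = -r^2 + r*(x - 3) + 2*x^2 - 18*x + 40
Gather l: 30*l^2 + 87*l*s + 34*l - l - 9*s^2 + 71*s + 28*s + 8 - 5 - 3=30*l^2 + l*(87*s + 33) - 9*s^2 + 99*s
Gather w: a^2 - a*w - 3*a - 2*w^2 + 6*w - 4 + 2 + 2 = a^2 - 3*a - 2*w^2 + w*(6 - a)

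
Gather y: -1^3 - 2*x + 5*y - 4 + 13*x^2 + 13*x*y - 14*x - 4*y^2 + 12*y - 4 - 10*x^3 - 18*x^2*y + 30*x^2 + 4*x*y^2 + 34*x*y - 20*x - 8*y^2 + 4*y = -10*x^3 + 43*x^2 - 36*x + y^2*(4*x - 12) + y*(-18*x^2 + 47*x + 21) - 9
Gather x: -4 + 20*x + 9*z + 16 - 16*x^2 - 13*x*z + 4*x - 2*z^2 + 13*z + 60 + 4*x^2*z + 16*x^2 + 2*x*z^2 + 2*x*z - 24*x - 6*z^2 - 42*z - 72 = 4*x^2*z + x*(2*z^2 - 11*z) - 8*z^2 - 20*z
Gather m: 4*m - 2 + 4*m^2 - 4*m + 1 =4*m^2 - 1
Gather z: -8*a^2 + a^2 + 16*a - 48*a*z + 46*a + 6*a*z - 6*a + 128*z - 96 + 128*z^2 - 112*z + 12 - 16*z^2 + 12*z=-7*a^2 + 56*a + 112*z^2 + z*(28 - 42*a) - 84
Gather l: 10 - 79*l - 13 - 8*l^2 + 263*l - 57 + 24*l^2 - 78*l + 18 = 16*l^2 + 106*l - 42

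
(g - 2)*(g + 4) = g^2 + 2*g - 8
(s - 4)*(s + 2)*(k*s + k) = k*s^3 - k*s^2 - 10*k*s - 8*k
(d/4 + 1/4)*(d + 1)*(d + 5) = d^3/4 + 7*d^2/4 + 11*d/4 + 5/4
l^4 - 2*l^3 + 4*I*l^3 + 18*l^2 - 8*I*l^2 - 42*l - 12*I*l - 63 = (l - 3)*(l + 1)*(l - 3*I)*(l + 7*I)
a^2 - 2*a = a*(a - 2)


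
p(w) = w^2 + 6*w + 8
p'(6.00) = 18.00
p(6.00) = 80.00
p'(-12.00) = -18.00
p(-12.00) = 80.00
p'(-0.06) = 5.88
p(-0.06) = 7.64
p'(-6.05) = -6.10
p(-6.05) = 8.30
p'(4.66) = 15.32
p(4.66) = 57.68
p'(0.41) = 6.82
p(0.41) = 10.63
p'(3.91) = 13.82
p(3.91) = 46.75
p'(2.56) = 11.12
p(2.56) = 29.91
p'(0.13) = 6.26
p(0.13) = 8.80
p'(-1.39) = 3.22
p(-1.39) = 1.59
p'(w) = 2*w + 6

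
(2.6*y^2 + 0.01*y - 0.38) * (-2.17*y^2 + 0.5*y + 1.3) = -5.642*y^4 + 1.2783*y^3 + 4.2096*y^2 - 0.177*y - 0.494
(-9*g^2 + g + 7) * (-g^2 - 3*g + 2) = 9*g^4 + 26*g^3 - 28*g^2 - 19*g + 14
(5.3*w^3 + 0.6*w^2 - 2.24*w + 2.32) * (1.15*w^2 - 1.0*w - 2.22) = 6.095*w^5 - 4.61*w^4 - 14.942*w^3 + 3.576*w^2 + 2.6528*w - 5.1504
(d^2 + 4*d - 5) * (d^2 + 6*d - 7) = d^4 + 10*d^3 + 12*d^2 - 58*d + 35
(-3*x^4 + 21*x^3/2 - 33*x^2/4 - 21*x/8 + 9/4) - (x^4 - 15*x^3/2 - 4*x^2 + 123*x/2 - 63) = -4*x^4 + 18*x^3 - 17*x^2/4 - 513*x/8 + 261/4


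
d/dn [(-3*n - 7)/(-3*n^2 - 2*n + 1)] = (-9*n^2 - 42*n - 17)/(9*n^4 + 12*n^3 - 2*n^2 - 4*n + 1)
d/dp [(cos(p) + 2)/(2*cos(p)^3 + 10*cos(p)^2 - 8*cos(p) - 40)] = (2*cos(p) + 3)*sin(p)/(2*(cos(p) - 2)^2*(cos(p) + 5)^2)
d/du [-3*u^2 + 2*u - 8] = 2 - 6*u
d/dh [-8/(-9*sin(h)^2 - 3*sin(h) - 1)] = -24*(6*sin(h) + 1)*cos(h)/(9*sin(h)^2 + 3*sin(h) + 1)^2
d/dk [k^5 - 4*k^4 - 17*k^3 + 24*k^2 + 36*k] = 5*k^4 - 16*k^3 - 51*k^2 + 48*k + 36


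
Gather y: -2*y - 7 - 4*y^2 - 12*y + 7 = -4*y^2 - 14*y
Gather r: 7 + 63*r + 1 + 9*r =72*r + 8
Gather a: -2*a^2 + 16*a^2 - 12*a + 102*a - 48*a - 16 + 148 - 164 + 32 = 14*a^2 + 42*a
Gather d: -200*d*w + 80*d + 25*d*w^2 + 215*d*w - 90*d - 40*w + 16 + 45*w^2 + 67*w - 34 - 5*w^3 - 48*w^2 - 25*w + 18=d*(25*w^2 + 15*w - 10) - 5*w^3 - 3*w^2 + 2*w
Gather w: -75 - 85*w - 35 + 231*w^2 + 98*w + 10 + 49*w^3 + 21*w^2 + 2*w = 49*w^3 + 252*w^2 + 15*w - 100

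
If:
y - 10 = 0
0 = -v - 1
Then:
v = -1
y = 10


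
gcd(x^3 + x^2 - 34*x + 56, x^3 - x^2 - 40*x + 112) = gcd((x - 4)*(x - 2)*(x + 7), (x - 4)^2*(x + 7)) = x^2 + 3*x - 28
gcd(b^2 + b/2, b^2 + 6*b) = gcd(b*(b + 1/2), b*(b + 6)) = b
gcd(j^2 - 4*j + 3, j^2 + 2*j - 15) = j - 3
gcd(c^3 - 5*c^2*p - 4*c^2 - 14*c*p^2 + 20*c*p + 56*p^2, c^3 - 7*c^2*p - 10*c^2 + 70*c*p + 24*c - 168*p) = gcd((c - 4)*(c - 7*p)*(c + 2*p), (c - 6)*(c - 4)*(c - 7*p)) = -c^2 + 7*c*p + 4*c - 28*p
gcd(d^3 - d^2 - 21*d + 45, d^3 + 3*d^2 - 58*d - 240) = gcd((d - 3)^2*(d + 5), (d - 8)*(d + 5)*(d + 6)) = d + 5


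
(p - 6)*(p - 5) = p^2 - 11*p + 30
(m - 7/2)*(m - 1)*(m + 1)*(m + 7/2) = m^4 - 53*m^2/4 + 49/4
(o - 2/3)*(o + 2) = o^2 + 4*o/3 - 4/3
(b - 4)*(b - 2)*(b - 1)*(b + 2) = b^4 - 5*b^3 + 20*b - 16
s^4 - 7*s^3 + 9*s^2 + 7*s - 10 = (s - 5)*(s - 2)*(s - 1)*(s + 1)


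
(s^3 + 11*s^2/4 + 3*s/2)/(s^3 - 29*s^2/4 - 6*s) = (s + 2)/(s - 8)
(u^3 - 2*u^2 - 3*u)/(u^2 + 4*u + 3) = u*(u - 3)/(u + 3)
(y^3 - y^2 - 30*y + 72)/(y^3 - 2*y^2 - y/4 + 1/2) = 4*(y^3 - y^2 - 30*y + 72)/(4*y^3 - 8*y^2 - y + 2)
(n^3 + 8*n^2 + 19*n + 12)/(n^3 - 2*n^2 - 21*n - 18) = (n + 4)/(n - 6)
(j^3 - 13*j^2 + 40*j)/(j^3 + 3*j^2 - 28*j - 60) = j*(j - 8)/(j^2 + 8*j + 12)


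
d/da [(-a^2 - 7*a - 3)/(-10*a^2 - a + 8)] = (-69*a^2 - 76*a - 59)/(100*a^4 + 20*a^3 - 159*a^2 - 16*a + 64)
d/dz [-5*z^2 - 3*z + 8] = -10*z - 3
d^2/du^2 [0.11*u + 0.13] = 0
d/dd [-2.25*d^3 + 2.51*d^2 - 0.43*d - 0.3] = -6.75*d^2 + 5.02*d - 0.43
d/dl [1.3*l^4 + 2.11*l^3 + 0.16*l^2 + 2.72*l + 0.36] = 5.2*l^3 + 6.33*l^2 + 0.32*l + 2.72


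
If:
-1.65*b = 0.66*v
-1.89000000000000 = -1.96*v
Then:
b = -0.39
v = 0.96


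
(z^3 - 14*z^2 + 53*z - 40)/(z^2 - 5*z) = z - 9 + 8/z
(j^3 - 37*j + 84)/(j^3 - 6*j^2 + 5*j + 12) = (j + 7)/(j + 1)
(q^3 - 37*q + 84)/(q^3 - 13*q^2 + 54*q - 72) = (q + 7)/(q - 6)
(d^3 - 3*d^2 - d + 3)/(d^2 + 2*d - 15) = (d^2 - 1)/(d + 5)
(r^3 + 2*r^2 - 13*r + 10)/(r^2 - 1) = (r^2 + 3*r - 10)/(r + 1)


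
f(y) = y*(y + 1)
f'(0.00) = 1.00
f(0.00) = 0.00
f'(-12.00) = -23.00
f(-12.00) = 132.00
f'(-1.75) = -2.50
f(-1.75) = 1.31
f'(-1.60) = -2.20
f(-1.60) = 0.96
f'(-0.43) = 0.14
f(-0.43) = -0.25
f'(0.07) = 1.14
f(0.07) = 0.07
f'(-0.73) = -0.46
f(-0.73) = -0.20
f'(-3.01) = -5.02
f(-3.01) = 6.05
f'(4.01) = 9.02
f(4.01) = 20.09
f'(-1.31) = -1.62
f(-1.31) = 0.41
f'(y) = 2*y + 1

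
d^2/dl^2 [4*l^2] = 8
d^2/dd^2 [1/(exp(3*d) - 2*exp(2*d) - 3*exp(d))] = ((-9*exp(2*d) + 8*exp(d) + 3)*(-exp(2*d) + 2*exp(d) + 3) - 2*(-3*exp(2*d) + 4*exp(d) + 3)^2)*exp(-d)/(-exp(2*d) + 2*exp(d) + 3)^3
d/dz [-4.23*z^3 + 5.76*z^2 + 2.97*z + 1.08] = -12.69*z^2 + 11.52*z + 2.97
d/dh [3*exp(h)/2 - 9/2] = 3*exp(h)/2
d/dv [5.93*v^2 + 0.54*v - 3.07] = 11.86*v + 0.54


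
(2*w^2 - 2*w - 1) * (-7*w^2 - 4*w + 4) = -14*w^4 + 6*w^3 + 23*w^2 - 4*w - 4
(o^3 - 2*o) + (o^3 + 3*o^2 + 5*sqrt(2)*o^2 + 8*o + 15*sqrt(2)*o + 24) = 2*o^3 + 3*o^2 + 5*sqrt(2)*o^2 + 6*o + 15*sqrt(2)*o + 24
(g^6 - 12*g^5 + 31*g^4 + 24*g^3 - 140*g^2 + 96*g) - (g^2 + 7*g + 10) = g^6 - 12*g^5 + 31*g^4 + 24*g^3 - 141*g^2 + 89*g - 10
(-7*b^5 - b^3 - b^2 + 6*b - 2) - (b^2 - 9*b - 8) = -7*b^5 - b^3 - 2*b^2 + 15*b + 6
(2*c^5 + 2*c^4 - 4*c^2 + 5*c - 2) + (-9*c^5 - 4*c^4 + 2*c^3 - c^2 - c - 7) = -7*c^5 - 2*c^4 + 2*c^3 - 5*c^2 + 4*c - 9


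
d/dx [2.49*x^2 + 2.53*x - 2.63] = 4.98*x + 2.53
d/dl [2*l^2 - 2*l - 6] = 4*l - 2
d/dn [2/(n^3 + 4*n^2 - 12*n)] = 2*(-3*n^2 - 8*n + 12)/(n^2*(n^2 + 4*n - 12)^2)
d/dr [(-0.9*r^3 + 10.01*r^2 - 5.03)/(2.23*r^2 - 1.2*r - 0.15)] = (-2.007*r^4 + 2.16*r^3 - 11.607*r^2 + 19.4308*r - 6.036)/(4.9729*r^4 - 5.352*r^3 + 0.771*r^2 + 0.36*r + 0.0225)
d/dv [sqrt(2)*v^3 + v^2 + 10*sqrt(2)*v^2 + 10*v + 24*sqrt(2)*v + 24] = 3*sqrt(2)*v^2 + 2*v + 20*sqrt(2)*v + 10 + 24*sqrt(2)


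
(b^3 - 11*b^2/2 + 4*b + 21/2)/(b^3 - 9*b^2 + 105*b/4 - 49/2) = 2*(b^2 - 2*b - 3)/(2*b^2 - 11*b + 14)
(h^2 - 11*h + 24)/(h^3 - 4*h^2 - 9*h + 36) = (h - 8)/(h^2 - h - 12)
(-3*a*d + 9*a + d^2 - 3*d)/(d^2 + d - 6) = (-3*a*d + 9*a + d^2 - 3*d)/(d^2 + d - 6)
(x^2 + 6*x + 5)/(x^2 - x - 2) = (x + 5)/(x - 2)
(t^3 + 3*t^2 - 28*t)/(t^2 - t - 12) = t*(t + 7)/(t + 3)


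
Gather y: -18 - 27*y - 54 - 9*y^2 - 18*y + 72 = -9*y^2 - 45*y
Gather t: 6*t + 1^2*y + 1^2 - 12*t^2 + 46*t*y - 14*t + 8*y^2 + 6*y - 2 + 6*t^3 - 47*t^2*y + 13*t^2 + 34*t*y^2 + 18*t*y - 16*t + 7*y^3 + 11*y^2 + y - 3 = 6*t^3 + t^2*(1 - 47*y) + t*(34*y^2 + 64*y - 24) + 7*y^3 + 19*y^2 + 8*y - 4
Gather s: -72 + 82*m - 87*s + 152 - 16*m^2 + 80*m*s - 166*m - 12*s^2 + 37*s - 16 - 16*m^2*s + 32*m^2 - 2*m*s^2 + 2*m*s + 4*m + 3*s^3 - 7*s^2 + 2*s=16*m^2 - 80*m + 3*s^3 + s^2*(-2*m - 19) + s*(-16*m^2 + 82*m - 48) + 64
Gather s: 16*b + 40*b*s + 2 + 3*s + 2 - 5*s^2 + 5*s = 16*b - 5*s^2 + s*(40*b + 8) + 4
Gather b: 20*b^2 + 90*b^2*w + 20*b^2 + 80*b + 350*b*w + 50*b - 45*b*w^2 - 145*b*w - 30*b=b^2*(90*w + 40) + b*(-45*w^2 + 205*w + 100)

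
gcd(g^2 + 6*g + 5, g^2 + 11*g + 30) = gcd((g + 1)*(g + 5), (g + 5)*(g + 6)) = g + 5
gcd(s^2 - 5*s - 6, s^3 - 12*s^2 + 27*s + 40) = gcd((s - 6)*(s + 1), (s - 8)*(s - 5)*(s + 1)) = s + 1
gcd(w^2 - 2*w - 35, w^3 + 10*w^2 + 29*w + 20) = w + 5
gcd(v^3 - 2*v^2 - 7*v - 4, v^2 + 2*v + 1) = v^2 + 2*v + 1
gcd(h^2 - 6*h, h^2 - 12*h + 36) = h - 6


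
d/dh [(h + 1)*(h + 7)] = 2*h + 8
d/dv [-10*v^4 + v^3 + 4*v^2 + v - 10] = -40*v^3 + 3*v^2 + 8*v + 1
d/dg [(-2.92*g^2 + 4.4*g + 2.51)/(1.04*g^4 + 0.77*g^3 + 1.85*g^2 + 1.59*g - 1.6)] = (6.0736*g^5 - 11.4796*g^4 - 17.2176*g^3 - 18.5809*g^2 + 0.0569999999999986*g - 11.0309)/(1.0816*g^8 + 1.6016*g^7 + 4.4409*g^6 + 6.1562*g^5 + 2.5431*g^4 + 3.419*g^3 - 3.3919*g^2 - 5.088*g + 2.56)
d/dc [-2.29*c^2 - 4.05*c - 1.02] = -4.58*c - 4.05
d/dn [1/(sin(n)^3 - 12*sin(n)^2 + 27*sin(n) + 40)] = 3*(8*sin(n) + cos(n)^2 - 10)*cos(n)/(sin(n)^3 - 12*sin(n)^2 + 27*sin(n) + 40)^2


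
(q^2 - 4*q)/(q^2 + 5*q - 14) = q*(q - 4)/(q^2 + 5*q - 14)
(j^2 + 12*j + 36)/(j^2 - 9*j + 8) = (j^2 + 12*j + 36)/(j^2 - 9*j + 8)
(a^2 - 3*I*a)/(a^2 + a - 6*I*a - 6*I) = a*(a - 3*I)/(a^2 + a - 6*I*a - 6*I)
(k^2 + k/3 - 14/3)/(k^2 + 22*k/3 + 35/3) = (k - 2)/(k + 5)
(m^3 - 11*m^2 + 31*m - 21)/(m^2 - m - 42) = (m^2 - 4*m + 3)/(m + 6)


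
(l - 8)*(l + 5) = l^2 - 3*l - 40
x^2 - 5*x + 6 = (x - 3)*(x - 2)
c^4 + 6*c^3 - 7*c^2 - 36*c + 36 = (c - 2)*(c - 1)*(c + 3)*(c + 6)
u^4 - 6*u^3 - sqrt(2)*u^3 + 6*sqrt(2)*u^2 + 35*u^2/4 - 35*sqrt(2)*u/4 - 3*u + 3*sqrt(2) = (u - 4)*(u - 3/2)*(u - 1/2)*(u - sqrt(2))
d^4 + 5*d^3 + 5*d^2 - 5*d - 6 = (d - 1)*(d + 1)*(d + 2)*(d + 3)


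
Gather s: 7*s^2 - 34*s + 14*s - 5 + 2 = 7*s^2 - 20*s - 3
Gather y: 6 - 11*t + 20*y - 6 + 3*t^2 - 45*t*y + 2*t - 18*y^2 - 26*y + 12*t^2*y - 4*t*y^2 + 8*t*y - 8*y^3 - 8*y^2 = 3*t^2 - 9*t - 8*y^3 + y^2*(-4*t - 26) + y*(12*t^2 - 37*t - 6)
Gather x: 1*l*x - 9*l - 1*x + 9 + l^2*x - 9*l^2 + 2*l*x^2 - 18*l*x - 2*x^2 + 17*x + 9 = -9*l^2 - 9*l + x^2*(2*l - 2) + x*(l^2 - 17*l + 16) + 18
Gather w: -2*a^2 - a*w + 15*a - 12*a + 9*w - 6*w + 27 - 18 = -2*a^2 + 3*a + w*(3 - a) + 9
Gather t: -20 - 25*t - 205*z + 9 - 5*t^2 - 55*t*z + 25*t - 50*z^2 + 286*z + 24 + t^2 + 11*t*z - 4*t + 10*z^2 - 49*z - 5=-4*t^2 + t*(-44*z - 4) - 40*z^2 + 32*z + 8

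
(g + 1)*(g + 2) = g^2 + 3*g + 2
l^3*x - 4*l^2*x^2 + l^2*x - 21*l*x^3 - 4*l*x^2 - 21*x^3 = (l - 7*x)*(l + 3*x)*(l*x + x)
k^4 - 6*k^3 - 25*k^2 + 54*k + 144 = (k - 8)*(k - 3)*(k + 2)*(k + 3)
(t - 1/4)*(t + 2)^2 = t^3 + 15*t^2/4 + 3*t - 1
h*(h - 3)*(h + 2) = h^3 - h^2 - 6*h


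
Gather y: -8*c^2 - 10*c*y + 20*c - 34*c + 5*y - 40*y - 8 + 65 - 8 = -8*c^2 - 14*c + y*(-10*c - 35) + 49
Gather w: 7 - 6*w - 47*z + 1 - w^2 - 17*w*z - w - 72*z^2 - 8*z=-w^2 + w*(-17*z - 7) - 72*z^2 - 55*z + 8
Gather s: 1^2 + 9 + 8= 18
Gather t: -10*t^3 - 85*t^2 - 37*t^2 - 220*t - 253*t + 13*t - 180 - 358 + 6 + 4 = -10*t^3 - 122*t^2 - 460*t - 528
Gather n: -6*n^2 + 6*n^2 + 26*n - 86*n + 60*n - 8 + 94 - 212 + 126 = 0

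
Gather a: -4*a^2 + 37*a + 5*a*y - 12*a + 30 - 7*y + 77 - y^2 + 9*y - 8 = -4*a^2 + a*(5*y + 25) - y^2 + 2*y + 99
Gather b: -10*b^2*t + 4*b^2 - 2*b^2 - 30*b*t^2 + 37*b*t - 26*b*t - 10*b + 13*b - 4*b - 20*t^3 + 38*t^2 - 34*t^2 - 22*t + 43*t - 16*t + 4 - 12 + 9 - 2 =b^2*(2 - 10*t) + b*(-30*t^2 + 11*t - 1) - 20*t^3 + 4*t^2 + 5*t - 1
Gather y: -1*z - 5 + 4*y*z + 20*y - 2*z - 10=y*(4*z + 20) - 3*z - 15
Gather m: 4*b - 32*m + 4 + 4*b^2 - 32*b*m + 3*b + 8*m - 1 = 4*b^2 + 7*b + m*(-32*b - 24) + 3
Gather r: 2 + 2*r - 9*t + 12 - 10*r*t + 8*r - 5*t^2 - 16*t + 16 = r*(10 - 10*t) - 5*t^2 - 25*t + 30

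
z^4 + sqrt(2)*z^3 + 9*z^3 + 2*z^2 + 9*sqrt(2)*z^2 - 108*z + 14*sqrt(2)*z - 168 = (z + 2)*(z + 7)*(z - 2*sqrt(2))*(z + 3*sqrt(2))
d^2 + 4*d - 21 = (d - 3)*(d + 7)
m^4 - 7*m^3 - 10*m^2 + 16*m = m*(m - 8)*(m - 1)*(m + 2)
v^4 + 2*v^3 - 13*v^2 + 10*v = v*(v - 2)*(v - 1)*(v + 5)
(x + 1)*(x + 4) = x^2 + 5*x + 4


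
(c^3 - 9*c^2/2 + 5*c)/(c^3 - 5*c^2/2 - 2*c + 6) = c*(2*c - 5)/(2*c^2 - c - 6)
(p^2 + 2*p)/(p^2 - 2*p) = (p + 2)/(p - 2)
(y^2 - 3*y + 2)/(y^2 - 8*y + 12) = (y - 1)/(y - 6)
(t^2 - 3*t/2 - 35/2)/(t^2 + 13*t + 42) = (2*t^2 - 3*t - 35)/(2*(t^2 + 13*t + 42))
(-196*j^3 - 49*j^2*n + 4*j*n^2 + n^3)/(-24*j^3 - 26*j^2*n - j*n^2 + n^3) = (49*j^2 - n^2)/(6*j^2 + 5*j*n - n^2)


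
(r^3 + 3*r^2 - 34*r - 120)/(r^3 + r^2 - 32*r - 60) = (r + 4)/(r + 2)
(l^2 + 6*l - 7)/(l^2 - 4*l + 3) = (l + 7)/(l - 3)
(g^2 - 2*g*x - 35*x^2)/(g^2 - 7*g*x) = (g + 5*x)/g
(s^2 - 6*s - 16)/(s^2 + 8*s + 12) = (s - 8)/(s + 6)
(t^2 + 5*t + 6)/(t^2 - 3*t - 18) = (t + 2)/(t - 6)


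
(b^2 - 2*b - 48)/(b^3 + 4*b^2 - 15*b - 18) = (b - 8)/(b^2 - 2*b - 3)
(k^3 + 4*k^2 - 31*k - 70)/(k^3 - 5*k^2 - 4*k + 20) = (k + 7)/(k - 2)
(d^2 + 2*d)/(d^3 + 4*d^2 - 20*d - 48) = d/(d^2 + 2*d - 24)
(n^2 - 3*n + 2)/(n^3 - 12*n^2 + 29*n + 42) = (n^2 - 3*n + 2)/(n^3 - 12*n^2 + 29*n + 42)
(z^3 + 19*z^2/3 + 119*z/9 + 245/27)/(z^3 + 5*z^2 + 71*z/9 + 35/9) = (z + 7/3)/(z + 1)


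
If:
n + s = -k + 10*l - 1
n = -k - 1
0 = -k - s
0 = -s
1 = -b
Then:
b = -1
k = 0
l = 0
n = -1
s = 0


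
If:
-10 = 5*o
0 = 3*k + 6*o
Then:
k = 4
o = -2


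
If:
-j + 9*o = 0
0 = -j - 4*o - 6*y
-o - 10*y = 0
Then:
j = 0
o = 0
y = 0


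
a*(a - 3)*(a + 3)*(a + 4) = a^4 + 4*a^3 - 9*a^2 - 36*a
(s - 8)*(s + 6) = s^2 - 2*s - 48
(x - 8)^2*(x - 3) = x^3 - 19*x^2 + 112*x - 192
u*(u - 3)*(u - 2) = u^3 - 5*u^2 + 6*u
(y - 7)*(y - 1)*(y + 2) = y^3 - 6*y^2 - 9*y + 14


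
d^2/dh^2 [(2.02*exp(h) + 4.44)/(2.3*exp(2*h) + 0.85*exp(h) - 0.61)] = (10.6858*exp(4*h) + 90.0013*exp(3*h) + 43.04496*exp(2*h) + 29.17255*exp(h) + 3.053782)*exp(h)/(12.167*exp(6*h) + 13.4895*exp(5*h) - 4.69545*exp(4*h) - 6.541175*exp(3*h) + 1.245315*exp(2*h) + 0.948855*exp(h) - 0.226981)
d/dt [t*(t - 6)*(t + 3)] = 3*t^2 - 6*t - 18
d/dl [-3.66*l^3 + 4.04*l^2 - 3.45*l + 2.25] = -10.98*l^2 + 8.08*l - 3.45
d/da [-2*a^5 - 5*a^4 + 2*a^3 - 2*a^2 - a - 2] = -10*a^4 - 20*a^3 + 6*a^2 - 4*a - 1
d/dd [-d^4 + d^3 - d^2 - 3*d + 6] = -4*d^3 + 3*d^2 - 2*d - 3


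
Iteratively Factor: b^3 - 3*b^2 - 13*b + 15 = (b - 1)*(b^2 - 2*b - 15) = (b - 1)*(b + 3)*(b - 5)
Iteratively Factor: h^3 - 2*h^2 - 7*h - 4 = (h - 4)*(h^2 + 2*h + 1) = (h - 4)*(h + 1)*(h + 1)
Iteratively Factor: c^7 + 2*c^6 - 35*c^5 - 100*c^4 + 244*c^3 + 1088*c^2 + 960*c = (c + 4)*(c^6 - 2*c^5 - 27*c^4 + 8*c^3 + 212*c^2 + 240*c) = (c - 4)*(c + 4)*(c^5 + 2*c^4 - 19*c^3 - 68*c^2 - 60*c) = (c - 4)*(c + 2)*(c + 4)*(c^4 - 19*c^2 - 30*c) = (c - 5)*(c - 4)*(c + 2)*(c + 4)*(c^3 + 5*c^2 + 6*c) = (c - 5)*(c - 4)*(c + 2)^2*(c + 4)*(c^2 + 3*c) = (c - 5)*(c - 4)*(c + 2)^2*(c + 3)*(c + 4)*(c)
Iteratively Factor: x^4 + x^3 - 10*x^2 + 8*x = (x)*(x^3 + x^2 - 10*x + 8) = x*(x - 2)*(x^2 + 3*x - 4) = x*(x - 2)*(x - 1)*(x + 4)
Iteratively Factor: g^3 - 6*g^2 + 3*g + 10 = (g - 2)*(g^2 - 4*g - 5) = (g - 5)*(g - 2)*(g + 1)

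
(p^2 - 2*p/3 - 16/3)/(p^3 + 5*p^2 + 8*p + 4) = (p - 8/3)/(p^2 + 3*p + 2)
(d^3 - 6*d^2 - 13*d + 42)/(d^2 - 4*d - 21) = d - 2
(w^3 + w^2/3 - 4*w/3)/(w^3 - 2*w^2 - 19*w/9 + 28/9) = 3*w/(3*w - 7)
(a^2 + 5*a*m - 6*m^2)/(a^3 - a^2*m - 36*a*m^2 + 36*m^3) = 1/(a - 6*m)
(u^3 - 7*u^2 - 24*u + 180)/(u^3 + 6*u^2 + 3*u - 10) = (u^2 - 12*u + 36)/(u^2 + u - 2)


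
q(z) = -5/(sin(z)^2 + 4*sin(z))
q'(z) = -5*(-2*sin(z)*cos(z) - 4*cos(z))/(sin(z)^2 + 4*sin(z))^2 = 10*(sin(z) + 2)*cos(z)/((sin(z) + 4)^2*sin(z)^2)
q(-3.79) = -1.80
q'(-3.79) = -2.68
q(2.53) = -1.90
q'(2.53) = -3.06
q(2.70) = -2.64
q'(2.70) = -6.13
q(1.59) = -1.00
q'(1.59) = -0.02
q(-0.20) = 6.62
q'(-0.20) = 30.95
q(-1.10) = 1.80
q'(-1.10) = 0.66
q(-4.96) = -1.04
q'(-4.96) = 0.31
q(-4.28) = -1.12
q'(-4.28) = -0.61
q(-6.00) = -4.18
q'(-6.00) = 15.31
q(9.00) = -2.75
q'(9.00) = -6.65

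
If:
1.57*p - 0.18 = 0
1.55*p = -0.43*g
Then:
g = -0.41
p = 0.11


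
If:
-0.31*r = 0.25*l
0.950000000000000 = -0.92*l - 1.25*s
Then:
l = -1.35869565217391*s - 1.03260869565217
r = 1.09572230014025*s + 0.832748948106592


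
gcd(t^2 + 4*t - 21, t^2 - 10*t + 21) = t - 3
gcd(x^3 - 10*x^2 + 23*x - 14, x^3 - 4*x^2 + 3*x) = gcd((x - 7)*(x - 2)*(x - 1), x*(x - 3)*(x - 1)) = x - 1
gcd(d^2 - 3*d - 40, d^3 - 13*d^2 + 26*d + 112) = d - 8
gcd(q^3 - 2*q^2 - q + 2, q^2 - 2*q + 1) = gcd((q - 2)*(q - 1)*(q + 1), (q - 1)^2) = q - 1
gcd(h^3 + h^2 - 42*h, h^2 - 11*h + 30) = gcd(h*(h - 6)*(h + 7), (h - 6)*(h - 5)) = h - 6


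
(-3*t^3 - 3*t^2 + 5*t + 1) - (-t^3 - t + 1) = -2*t^3 - 3*t^2 + 6*t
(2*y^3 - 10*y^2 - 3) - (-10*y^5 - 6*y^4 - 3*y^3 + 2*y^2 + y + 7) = 10*y^5 + 6*y^4 + 5*y^3 - 12*y^2 - y - 10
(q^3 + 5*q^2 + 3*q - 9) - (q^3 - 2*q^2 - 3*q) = 7*q^2 + 6*q - 9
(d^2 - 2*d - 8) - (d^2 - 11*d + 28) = 9*d - 36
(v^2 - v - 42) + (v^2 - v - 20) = 2*v^2 - 2*v - 62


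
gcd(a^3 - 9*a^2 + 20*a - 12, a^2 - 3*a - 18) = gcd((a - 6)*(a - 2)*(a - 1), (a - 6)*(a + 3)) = a - 6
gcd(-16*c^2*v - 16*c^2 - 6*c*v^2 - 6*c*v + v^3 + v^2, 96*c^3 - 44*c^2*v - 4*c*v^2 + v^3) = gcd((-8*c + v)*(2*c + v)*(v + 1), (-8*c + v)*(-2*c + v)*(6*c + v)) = -8*c + v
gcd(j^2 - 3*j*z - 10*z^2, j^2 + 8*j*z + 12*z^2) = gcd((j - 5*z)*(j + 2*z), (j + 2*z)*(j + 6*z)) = j + 2*z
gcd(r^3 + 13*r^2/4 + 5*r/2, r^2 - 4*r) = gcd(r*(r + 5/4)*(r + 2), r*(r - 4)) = r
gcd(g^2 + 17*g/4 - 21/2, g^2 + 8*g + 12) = g + 6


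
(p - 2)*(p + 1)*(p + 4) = p^3 + 3*p^2 - 6*p - 8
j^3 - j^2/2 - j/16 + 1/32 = (j - 1/2)*(j - 1/4)*(j + 1/4)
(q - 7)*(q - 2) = q^2 - 9*q + 14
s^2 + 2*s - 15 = (s - 3)*(s + 5)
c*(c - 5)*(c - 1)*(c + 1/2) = c^4 - 11*c^3/2 + 2*c^2 + 5*c/2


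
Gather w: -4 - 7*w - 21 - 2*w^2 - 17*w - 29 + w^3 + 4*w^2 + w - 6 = w^3 + 2*w^2 - 23*w - 60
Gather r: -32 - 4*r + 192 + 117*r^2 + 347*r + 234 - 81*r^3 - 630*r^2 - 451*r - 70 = -81*r^3 - 513*r^2 - 108*r + 324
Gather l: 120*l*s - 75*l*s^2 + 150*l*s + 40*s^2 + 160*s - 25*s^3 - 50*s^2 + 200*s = l*(-75*s^2 + 270*s) - 25*s^3 - 10*s^2 + 360*s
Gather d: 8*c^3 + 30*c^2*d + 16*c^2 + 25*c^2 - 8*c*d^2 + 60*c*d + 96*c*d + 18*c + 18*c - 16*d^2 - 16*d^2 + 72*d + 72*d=8*c^3 + 41*c^2 + 36*c + d^2*(-8*c - 32) + d*(30*c^2 + 156*c + 144)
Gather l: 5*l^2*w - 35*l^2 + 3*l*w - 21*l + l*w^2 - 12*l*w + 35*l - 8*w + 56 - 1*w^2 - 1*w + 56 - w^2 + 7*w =l^2*(5*w - 35) + l*(w^2 - 9*w + 14) - 2*w^2 - 2*w + 112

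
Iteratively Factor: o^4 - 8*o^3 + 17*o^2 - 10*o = (o)*(o^3 - 8*o^2 + 17*o - 10) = o*(o - 5)*(o^2 - 3*o + 2) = o*(o - 5)*(o - 2)*(o - 1)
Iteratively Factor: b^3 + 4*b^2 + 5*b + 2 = (b + 2)*(b^2 + 2*b + 1) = (b + 1)*(b + 2)*(b + 1)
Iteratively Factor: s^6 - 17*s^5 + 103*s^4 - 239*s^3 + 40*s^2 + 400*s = (s + 1)*(s^5 - 18*s^4 + 121*s^3 - 360*s^2 + 400*s) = (s - 5)*(s + 1)*(s^4 - 13*s^3 + 56*s^2 - 80*s) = (s - 5)*(s - 4)*(s + 1)*(s^3 - 9*s^2 + 20*s) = s*(s - 5)*(s - 4)*(s + 1)*(s^2 - 9*s + 20) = s*(s - 5)*(s - 4)^2*(s + 1)*(s - 5)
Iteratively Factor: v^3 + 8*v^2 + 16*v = (v + 4)*(v^2 + 4*v) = (v + 4)^2*(v)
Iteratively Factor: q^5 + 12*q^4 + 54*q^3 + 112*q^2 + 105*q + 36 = (q + 4)*(q^4 + 8*q^3 + 22*q^2 + 24*q + 9) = (q + 1)*(q + 4)*(q^3 + 7*q^2 + 15*q + 9) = (q + 1)^2*(q + 4)*(q^2 + 6*q + 9) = (q + 1)^2*(q + 3)*(q + 4)*(q + 3)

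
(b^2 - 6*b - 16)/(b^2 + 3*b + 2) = (b - 8)/(b + 1)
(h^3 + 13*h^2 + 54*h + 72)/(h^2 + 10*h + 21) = (h^2 + 10*h + 24)/(h + 7)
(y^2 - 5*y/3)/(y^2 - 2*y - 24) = y*(5 - 3*y)/(3*(-y^2 + 2*y + 24))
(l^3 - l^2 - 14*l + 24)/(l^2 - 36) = (l^3 - l^2 - 14*l + 24)/(l^2 - 36)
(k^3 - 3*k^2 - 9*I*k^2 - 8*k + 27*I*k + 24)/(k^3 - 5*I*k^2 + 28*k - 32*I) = (k - 3)/(k + 4*I)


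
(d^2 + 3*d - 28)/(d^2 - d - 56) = (d - 4)/(d - 8)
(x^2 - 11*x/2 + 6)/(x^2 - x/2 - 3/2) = (x - 4)/(x + 1)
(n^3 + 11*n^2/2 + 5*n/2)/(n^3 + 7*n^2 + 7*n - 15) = n*(2*n + 1)/(2*(n^2 + 2*n - 3))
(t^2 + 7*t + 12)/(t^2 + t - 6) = (t + 4)/(t - 2)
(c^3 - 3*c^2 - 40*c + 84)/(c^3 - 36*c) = (c^2 - 9*c + 14)/(c*(c - 6))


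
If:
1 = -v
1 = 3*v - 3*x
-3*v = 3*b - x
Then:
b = 5/9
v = -1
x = -4/3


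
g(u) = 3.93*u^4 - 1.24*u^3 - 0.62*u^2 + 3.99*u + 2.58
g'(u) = 15.72*u^3 - 3.72*u^2 - 1.24*u + 3.99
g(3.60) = 611.14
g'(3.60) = 684.75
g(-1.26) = 8.95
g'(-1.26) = -31.80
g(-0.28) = 1.47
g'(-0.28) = 3.70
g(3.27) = 414.99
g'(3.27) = 509.82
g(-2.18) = 92.54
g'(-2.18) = -173.85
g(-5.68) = 4277.73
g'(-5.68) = -2989.68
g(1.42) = 19.42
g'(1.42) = 39.74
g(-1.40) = 14.28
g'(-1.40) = -44.70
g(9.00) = 24869.04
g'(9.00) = 11151.39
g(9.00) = 24869.04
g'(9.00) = 11151.39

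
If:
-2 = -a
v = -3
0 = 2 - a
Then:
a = 2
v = -3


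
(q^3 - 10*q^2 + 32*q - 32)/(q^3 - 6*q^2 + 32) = (q - 2)/(q + 2)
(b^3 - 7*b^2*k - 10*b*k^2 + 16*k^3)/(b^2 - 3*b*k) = (b^3 - 7*b^2*k - 10*b*k^2 + 16*k^3)/(b*(b - 3*k))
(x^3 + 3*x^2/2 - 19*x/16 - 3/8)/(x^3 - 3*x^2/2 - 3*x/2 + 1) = (16*x^3 + 24*x^2 - 19*x - 6)/(8*(2*x^3 - 3*x^2 - 3*x + 2))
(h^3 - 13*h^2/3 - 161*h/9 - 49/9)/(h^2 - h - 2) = (-9*h^3 + 39*h^2 + 161*h + 49)/(9*(-h^2 + h + 2))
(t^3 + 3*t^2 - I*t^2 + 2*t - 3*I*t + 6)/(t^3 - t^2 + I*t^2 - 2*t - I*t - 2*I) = (t^2 + t*(3 - 2*I) - 6*I)/(t^2 - t - 2)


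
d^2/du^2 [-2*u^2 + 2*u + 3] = -4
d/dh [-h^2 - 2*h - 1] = -2*h - 2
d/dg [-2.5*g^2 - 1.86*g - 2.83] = -5.0*g - 1.86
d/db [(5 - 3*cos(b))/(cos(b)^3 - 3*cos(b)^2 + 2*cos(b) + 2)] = (-6*cos(b)^3 + 24*cos(b)^2 - 30*cos(b) + 16)*sin(b)/(cos(b)^3 - 3*cos(b)^2 + 2*cos(b) + 2)^2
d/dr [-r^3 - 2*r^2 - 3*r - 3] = -3*r^2 - 4*r - 3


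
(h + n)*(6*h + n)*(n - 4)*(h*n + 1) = 6*h^3*n^2 - 24*h^3*n + 7*h^2*n^3 - 28*h^2*n^2 + 6*h^2*n - 24*h^2 + h*n^4 - 4*h*n^3 + 7*h*n^2 - 28*h*n + n^3 - 4*n^2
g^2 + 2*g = g*(g + 2)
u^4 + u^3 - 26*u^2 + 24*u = u*(u - 4)*(u - 1)*(u + 6)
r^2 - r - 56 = (r - 8)*(r + 7)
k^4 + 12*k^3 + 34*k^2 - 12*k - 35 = (k - 1)*(k + 1)*(k + 5)*(k + 7)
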